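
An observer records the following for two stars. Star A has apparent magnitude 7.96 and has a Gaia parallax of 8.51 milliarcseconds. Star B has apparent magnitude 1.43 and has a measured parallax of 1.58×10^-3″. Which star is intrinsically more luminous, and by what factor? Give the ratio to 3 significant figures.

Star A: p = 8.51 mas = 8.51×10^-3″ → d = 1/p = 117.5 pc
Star A: M = m − 5 log₁₀ d + 5 = 7.96 − 5·2.0701 + 5 = 2.610
Star B: d = 1/p = 1/1.58×10^-3″ = 632.9 pc
Star B: M = m − 5 log₁₀ d + 5 = 1.43 − 5·2.8013 + 5 = -7.577
ΔM = M_A − M_B = 2.610 − (-7.577) = 10.186; smaller M is more luminous → Star B.
L ratio = 10^(0.4 |ΔM|) = 10^4.075 = 11870

Star B is more luminous, by a factor of 11900.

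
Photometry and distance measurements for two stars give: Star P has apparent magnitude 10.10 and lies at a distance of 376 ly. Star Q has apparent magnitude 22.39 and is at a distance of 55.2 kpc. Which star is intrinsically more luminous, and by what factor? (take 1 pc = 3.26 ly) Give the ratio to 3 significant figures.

Star Q is more luminous, by a factor of 2.78.

Star P: d = 376 ly / 3.26 = 115.3 pc
Star P: M = m − 5 log₁₀ d + 5 = 10.10 − 5·2.0620 + 5 = 4.790
Star Q: d = 55.2 kpc = 55200 pc
Star Q: M = m − 5 log₁₀ d + 5 = 22.39 − 5·4.7419 + 5 = 3.680
ΔM = M_P − M_Q = 4.790 − (3.680) = 1.110; smaller M is more luminous → Star Q.
L ratio = 10^(0.4 |ΔM|) = 10^0.444 = 2.779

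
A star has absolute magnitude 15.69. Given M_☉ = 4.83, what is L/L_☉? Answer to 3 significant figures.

M − M_☉ = 15.69 − 4.83 = 10.860
L/L_☉ = 10^(−0.4 (M − M_☉)) = 10^-4.344 = 4.529×10^-5

L/L_☉ ≈ 4.53×10^-5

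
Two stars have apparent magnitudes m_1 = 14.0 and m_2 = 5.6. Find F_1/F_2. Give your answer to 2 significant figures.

Δm = 14.0 − (5.6) = 8.4
Flux ratio = 10^(−0.4 Δm) = 10^(−0.4 × 8.4) = 10^-3.360 = 4.365×10^-4

F_1/F_2 ≈ 4.4×10^-4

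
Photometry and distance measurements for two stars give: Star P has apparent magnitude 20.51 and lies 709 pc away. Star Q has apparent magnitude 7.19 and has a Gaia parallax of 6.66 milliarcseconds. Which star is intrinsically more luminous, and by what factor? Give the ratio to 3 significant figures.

Star P: M = m − 5 log₁₀ d + 5 = 20.51 − 5·2.8506 + 5 = 11.257
Star Q: p = 6.66 mas = 6.66×10^-3″ → d = 1/p = 150.2 pc
Star Q: M = m − 5 log₁₀ d + 5 = 7.19 − 5·2.1765 + 5 = 1.307
ΔM = M_P − M_Q = 11.257 − (1.307) = 9.949; smaller M is more luminous → Star Q.
L ratio = 10^(0.4 |ΔM|) = 10^3.980 = 9545

Star Q is more luminous, by a factor of 9540.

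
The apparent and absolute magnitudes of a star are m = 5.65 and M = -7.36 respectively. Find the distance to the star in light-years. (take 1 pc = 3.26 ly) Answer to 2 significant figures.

μ = m − M = 13.010
m − M = 5 log₁₀ d − 5
log₁₀ d = (m − M)/5 + 1 = 3.6020
d = 10^3.6020 = 3999 pc
= 13040 ly

d ≈ 13000 ly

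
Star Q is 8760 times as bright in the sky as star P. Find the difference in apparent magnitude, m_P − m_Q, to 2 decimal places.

Pogson: Δm = −2.5 log₁₀(ratio) = −2.5 log₁₀(8760) = −2.5 × 3.9425 = -9.856
Star Q is brighter so has the smaller magnitude: m_P − m_Q is positive.

m_P − m_Q ≈ 9.86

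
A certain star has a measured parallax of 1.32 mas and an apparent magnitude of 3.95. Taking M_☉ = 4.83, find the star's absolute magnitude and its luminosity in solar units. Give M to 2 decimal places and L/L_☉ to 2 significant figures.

M ≈ -5.45; L/L_☉ ≈ 13000

d = 1/p = 1000/1.32 mas = 757.6 pc
M = m − 5 log₁₀ d + 5 = 3.95 − 5·2.8794 + 5 = -5.447
M − M_☉ = -5.447 − 4.83 = -10.277
L/L_☉ = 10^(−0.4 × -10.277) = 12910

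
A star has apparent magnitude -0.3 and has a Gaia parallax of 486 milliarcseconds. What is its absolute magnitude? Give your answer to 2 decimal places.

M ≈ 3.13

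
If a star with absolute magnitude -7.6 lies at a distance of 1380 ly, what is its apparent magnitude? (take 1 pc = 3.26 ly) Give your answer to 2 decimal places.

m ≈ 0.53

d = 1380 ly / 3.26 = 423.3 pc
m = M + 5 log₁₀ d − 5 = -7.6 + 5·2.6267 − 5 = 0.533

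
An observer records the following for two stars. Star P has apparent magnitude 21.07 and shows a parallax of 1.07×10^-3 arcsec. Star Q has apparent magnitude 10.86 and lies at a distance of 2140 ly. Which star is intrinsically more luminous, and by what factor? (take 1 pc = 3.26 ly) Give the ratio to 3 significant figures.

Star P: d = 1/p = 1/1.07×10^-3″ = 934.6 pc
Star P: M = m − 5 log₁₀ d + 5 = 21.07 − 5·2.9706 + 5 = 11.217
Star Q: d = 2140 ly / 3.26 = 656.4 pc
Star Q: M = m − 5 log₁₀ d + 5 = 10.86 − 5·2.8172 + 5 = 1.774
ΔM = M_P − M_Q = 11.217 − (1.774) = 9.443; smaller M is more luminous → Star Q.
L ratio = 10^(0.4 |ΔM|) = 10^3.777 = 5986

Star Q is more luminous, by a factor of 5990.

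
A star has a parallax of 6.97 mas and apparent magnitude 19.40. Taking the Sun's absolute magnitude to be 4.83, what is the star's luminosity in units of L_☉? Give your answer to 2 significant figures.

L/L_☉ ≈ 3.1×10^-4

d = 1/p = 1000/6.97 mas = 143.5 pc
M = m − 5 log₁₀ d + 5 = 19.40 − 5·2.1568 + 5 = 13.616
M − M_☉ = 13.616 − 4.83 = 8.786
L/L_☉ = 10^(−0.4 × 8.786) = 3.059×10^-4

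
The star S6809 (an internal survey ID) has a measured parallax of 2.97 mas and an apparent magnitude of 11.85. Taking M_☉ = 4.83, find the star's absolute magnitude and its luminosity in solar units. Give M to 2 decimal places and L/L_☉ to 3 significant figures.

M ≈ 4.21; L/L_☉ ≈ 1.76

d = 1/p = 1000/2.97 mas = 336.7 pc
M = m − 5 log₁₀ d + 5 = 11.85 − 5·2.5272 + 5 = 4.214
M − M_☉ = 4.214 − 4.83 = -0.616
L/L_☉ = 10^(−0.4 × -0.616) = 1.764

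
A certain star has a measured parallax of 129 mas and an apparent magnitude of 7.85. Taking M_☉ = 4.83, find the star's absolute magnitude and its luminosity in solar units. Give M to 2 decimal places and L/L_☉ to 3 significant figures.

M ≈ 8.40; L/L_☉ ≈ 0.0372

d = 1/p = 1000/129 mas = 7.752 pc
M = m − 5 log₁₀ d + 5 = 7.85 − 5·0.8894 + 5 = 8.403
M − M_☉ = 8.403 − 4.83 = 3.573
L/L_☉ = 10^(−0.4 × 3.573) = 0.03722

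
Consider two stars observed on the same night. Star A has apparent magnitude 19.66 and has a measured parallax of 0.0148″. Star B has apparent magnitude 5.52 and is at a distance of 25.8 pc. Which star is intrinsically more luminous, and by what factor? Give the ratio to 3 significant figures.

Star A: d = 1/p = 1/0.0148″ = 67.57 pc
Star A: M = m − 5 log₁₀ d + 5 = 19.66 − 5·1.8297 + 5 = 15.511
Star B: M = m − 5 log₁₀ d + 5 = 5.52 − 5·1.4116 + 5 = 3.462
ΔM = M_A − M_B = 15.511 − (3.462) = 12.049; smaller M is more luminous → Star B.
L ratio = 10^(0.4 |ΔM|) = 10^4.820 = 66030

Star B is more luminous, by a factor of 66000.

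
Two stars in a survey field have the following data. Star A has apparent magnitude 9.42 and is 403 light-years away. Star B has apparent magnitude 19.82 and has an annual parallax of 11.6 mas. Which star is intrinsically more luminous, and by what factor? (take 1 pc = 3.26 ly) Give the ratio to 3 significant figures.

Star A: d = 403 ly / 3.26 = 123.6 pc
Star A: M = m − 5 log₁₀ d + 5 = 9.42 − 5·2.0921 + 5 = 3.960
Star B: p = 11.6 mas = 0.0116″ → d = 1/p = 86.21 pc
Star B: M = m − 5 log₁₀ d + 5 = 19.82 − 5·1.9355 + 5 = 15.142
ΔM = M_A − M_B = 3.960 − (15.142) = -11.183; smaller M is more luminous → Star A.
L ratio = 10^(0.4 |ΔM|) = 10^4.473 = 29720

Star A is more luminous, by a factor of 29700.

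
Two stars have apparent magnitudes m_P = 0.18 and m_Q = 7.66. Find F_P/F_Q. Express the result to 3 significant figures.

F_P/F_Q ≈ 982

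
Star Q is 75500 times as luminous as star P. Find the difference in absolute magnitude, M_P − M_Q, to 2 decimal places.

Pogson: ΔM = −2.5 log₁₀(ratio) = −2.5 log₁₀(75500) = −2.5 × 4.8779 = -12.195
Star Q is brighter so has the smaller magnitude: M_P − M_Q is positive.

M_P − M_Q ≈ 12.19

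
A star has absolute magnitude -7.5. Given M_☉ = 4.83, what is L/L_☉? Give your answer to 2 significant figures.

M − M_☉ = -7.5 − 4.83 = -12.330
L/L_☉ = 10^(−0.4 (M − M_☉)) = 10^4.932 = 85510

L/L_☉ ≈ 86000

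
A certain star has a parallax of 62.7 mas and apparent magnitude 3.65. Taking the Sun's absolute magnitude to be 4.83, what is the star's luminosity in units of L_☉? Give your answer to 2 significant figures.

L/L_☉ ≈ 7.5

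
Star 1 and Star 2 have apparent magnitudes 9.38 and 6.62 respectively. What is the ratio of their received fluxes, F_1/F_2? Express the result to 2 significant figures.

F_1/F_2 ≈ 0.079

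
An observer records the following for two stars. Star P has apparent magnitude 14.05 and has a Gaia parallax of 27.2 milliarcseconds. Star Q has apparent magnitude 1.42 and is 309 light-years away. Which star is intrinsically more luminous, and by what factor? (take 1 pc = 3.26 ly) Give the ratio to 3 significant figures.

Star P: p = 27.2 mas = 0.0272″ → d = 1/p = 36.76 pc
Star P: M = m − 5 log₁₀ d + 5 = 14.05 − 5·1.5654 + 5 = 11.223
Star Q: d = 309 ly / 3.26 = 94.79 pc
Star Q: M = m − 5 log₁₀ d + 5 = 1.42 − 5·1.9767 + 5 = -3.464
ΔM = M_P − M_Q = 11.223 − (-3.464) = 14.687; smaller M is more luminous → Star Q.
L ratio = 10^(0.4 |ΔM|) = 10^5.875 = 749200

Star Q is more luminous, by a factor of 749000.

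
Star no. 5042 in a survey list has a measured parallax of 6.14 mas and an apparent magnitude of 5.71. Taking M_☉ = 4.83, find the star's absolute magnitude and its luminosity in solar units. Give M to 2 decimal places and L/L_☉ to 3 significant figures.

d = 1/p = 1000/6.14 mas = 162.9 pc
M = m − 5 log₁₀ d + 5 = 5.71 − 5·2.2118 + 5 = -0.349
M − M_☉ = -0.349 − 4.83 = -5.179
L/L_☉ = 10^(−0.4 × -5.179) = 117.9

M ≈ -0.35; L/L_☉ ≈ 118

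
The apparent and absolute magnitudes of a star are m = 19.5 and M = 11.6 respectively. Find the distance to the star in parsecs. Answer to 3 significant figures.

d ≈ 380 pc

μ = m − M = 7.900
m − M = 5 log₁₀ d − 5
log₁₀ d = (m − M)/5 + 1 = 2.5800
d = 10^2.5800 = 380.2 pc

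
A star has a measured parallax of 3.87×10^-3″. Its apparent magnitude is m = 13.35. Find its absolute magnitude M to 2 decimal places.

M ≈ 6.29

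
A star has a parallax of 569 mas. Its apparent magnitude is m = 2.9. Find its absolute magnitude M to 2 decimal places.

M ≈ 6.68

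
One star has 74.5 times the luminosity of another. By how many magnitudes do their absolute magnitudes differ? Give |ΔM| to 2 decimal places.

|ΔM| ≈ 4.68

Pogson: ΔM = −2.5 log₁₀(ratio) = −2.5 log₁₀(74.5) = −2.5 × 1.8722 = -4.680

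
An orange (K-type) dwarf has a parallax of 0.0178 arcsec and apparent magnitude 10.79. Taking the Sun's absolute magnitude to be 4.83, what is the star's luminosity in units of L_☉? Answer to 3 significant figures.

L/L_☉ ≈ 0.130

d = 1/p = 1/0.0178″ = 56.18 pc
M = m − 5 log₁₀ d + 5 = 10.79 − 5·1.7496 + 5 = 7.042
M − M_☉ = 7.042 − 4.83 = 2.212
L/L_☉ = 10^(−0.4 × 2.212) = 0.1304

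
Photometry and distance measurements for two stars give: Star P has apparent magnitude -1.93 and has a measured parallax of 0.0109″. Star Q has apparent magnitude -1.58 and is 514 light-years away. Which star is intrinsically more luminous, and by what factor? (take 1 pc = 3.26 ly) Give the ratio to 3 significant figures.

Star Q is more luminous, by a factor of 2.14.

Star P: d = 1/p = 1/0.0109″ = 91.74 pc
Star P: M = m − 5 log₁₀ d + 5 = -1.93 − 5·1.9626 + 5 = -6.743
Star Q: d = 514 ly / 3.26 = 157.7 pc
Star Q: M = m − 5 log₁₀ d + 5 = -1.58 − 5·2.1977 + 5 = -7.569
ΔM = M_P − M_Q = -6.743 − (-7.569) = 0.826; smaller M is more luminous → Star Q.
L ratio = 10^(0.4 |ΔM|) = 10^0.330 = 2.140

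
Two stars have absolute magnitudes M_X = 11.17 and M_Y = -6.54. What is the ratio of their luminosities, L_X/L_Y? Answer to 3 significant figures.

L_X/L_Y ≈ 8.24×10^-8

ΔM = M_X − M_Y = 17.71
L_X/L_Y = 10^(−0.4 ΔM) = 10^-7.084 = 8.241×10^-8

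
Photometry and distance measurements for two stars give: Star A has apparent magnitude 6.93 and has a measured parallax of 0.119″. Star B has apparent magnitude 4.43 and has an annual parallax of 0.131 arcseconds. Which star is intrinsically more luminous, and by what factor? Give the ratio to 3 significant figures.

Star A: d = 1/p = 1/0.119″ = 8.403 pc
Star A: M = m − 5 log₁₀ d + 5 = 6.93 − 5·0.9245 + 5 = 7.308
Star B: d = 1/p = 1/0.131″ = 7.634 pc
Star B: M = m − 5 log₁₀ d + 5 = 4.43 − 5·0.8827 + 5 = 5.016
ΔM = M_A − M_B = 7.308 − (5.016) = 2.291; smaller M is more luminous → Star B.
L ratio = 10^(0.4 |ΔM|) = 10^0.917 = 8.252

Star B is more luminous, by a factor of 8.25.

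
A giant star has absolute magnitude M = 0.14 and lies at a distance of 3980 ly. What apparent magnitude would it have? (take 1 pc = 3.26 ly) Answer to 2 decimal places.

d = 3980 ly / 3.26 = 1221 pc
m = M + 5 log₁₀ d − 5 = 0.14 + 5·3.0867 − 5 = 10.573

m ≈ 10.57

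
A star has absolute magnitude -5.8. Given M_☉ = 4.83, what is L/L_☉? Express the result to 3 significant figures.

L/L_☉ ≈ 17900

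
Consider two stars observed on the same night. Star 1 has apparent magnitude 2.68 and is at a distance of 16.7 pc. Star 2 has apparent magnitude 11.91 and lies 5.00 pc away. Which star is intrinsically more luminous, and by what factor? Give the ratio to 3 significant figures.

Star 1 is more luminous, by a factor of 54900.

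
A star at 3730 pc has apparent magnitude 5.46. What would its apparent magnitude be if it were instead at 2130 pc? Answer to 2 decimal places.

m ≈ 4.24

Flux ∝ 1/d², so Δm = 5 log₁₀(d₂/d₁) = 5 log₁₀(2130/3730) = -1.217
m₂ = m₁ + Δm = 5.46 + (-1.217) = 4.243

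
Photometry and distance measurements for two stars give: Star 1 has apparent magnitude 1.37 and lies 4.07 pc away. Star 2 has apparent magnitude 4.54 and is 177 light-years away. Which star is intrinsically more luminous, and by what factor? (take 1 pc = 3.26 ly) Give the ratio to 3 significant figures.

Star 1: M = m − 5 log₁₀ d + 5 = 1.37 − 5·0.6096 + 5 = 3.322
Star 2: d = 177 ly / 3.26 = 54.29 pc
Star 2: M = m − 5 log₁₀ d + 5 = 4.54 − 5·1.7348 + 5 = 0.866
ΔM = M_1 − M_2 = 3.322 − (0.866) = 2.456; smaller M is more luminous → Star 2.
L ratio = 10^(0.4 |ΔM|) = 10^0.982 = 9.601

Star 2 is more luminous, by a factor of 9.60.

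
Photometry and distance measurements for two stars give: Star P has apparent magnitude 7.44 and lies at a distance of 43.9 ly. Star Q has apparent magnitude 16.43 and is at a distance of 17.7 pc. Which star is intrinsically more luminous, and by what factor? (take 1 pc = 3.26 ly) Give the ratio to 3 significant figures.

Star P is more luminous, by a factor of 2280.

Star P: d = 43.9 ly / 3.26 = 13.47 pc
Star P: M = m − 5 log₁₀ d + 5 = 7.44 − 5·1.1292 + 5 = 6.794
Star Q: M = m − 5 log₁₀ d + 5 = 16.43 − 5·1.2480 + 5 = 15.190
ΔM = M_P − M_Q = 6.794 − (15.190) = -8.396; smaller M is more luminous → Star P.
L ratio = 10^(0.4 |ΔM|) = 10^3.359 = 2283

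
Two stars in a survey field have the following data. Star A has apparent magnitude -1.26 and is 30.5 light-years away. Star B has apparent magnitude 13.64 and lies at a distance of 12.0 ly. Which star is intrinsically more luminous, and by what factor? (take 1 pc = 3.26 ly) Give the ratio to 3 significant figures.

Star A is more luminous, by a factor of 5.89×10^6.

Star A: d = 30.5 ly / 3.26 = 9.356 pc
Star A: M = m − 5 log₁₀ d + 5 = -1.26 − 5·0.9711 + 5 = -1.115
Star B: d = 12.0 ly / 3.26 = 3.681 pc
Star B: M = m − 5 log₁₀ d + 5 = 13.64 − 5·0.5660 + 5 = 15.810
ΔM = M_A − M_B = -1.115 − (15.810) = -16.926; smaller M is more luminous → Star A.
L ratio = 10^(0.4 |ΔM|) = 10^6.770 = 5.892×10^6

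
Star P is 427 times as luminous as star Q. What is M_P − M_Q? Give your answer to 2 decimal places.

Pogson: ΔM = −2.5 log₁₀(ratio) = −2.5 log₁₀(427) = −2.5 × 2.6304 = -6.576
Star P is brighter, so it has the smaller magnitude: the difference is negative.

M_P − M_Q ≈ -6.58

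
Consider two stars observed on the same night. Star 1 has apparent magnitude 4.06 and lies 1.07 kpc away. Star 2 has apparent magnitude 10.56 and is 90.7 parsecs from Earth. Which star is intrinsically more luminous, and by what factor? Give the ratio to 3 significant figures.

Star 1 is more luminous, by a factor of 55400.

Star 1: d = 1.07 kpc = 1070 pc
Star 1: M = m − 5 log₁₀ d + 5 = 4.06 − 5·3.0294 + 5 = -6.087
Star 2: M = m − 5 log₁₀ d + 5 = 10.56 − 5·1.9576 + 5 = 5.772
ΔM = M_1 − M_2 = -6.087 − (5.772) = -11.859; smaller M is more luminous → Star 1.
L ratio = 10^(0.4 |ΔM|) = 10^4.744 = 55410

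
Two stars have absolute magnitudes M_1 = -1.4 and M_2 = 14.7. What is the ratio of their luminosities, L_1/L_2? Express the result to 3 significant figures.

L_1/L_2 ≈ 2.75×10^6

ΔM = M_1 − M_2 = -16.1
L_1/L_2 = 10^(−0.4 ΔM) = 10^6.440 = 2.754×10^6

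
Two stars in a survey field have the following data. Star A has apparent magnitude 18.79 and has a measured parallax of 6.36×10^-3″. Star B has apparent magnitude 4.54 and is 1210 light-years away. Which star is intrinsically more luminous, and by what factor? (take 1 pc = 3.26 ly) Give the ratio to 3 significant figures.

Star A: d = 1/p = 1/6.36×10^-3″ = 157.2 pc
Star A: M = m − 5 log₁₀ d + 5 = 18.79 − 5·2.1965 + 5 = 12.807
Star B: d = 1210 ly / 3.26 = 371.2 pc
Star B: M = m − 5 log₁₀ d + 5 = 4.54 − 5·2.5696 + 5 = -3.308
ΔM = M_A − M_B = 12.807 − (-3.308) = 16.115; smaller M is more luminous → Star B.
L ratio = 10^(0.4 |ΔM|) = 10^6.446 = 2.793×10^6

Star B is more luminous, by a factor of 2.79×10^6.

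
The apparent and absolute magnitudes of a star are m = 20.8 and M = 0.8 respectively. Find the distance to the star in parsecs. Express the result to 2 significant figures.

d ≈ 100000 pc

μ = m − M = 20.000
m − M = 5 log₁₀ d − 5
log₁₀ d = (m − M)/5 + 1 = 5.0000
d = 10^5.0000 = 100000 pc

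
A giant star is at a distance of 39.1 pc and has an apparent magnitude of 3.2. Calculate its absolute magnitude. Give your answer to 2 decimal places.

5 log₁₀(d/10 pc) = 5 log₁₀(39.10) − 5 = 2.961
M = m − 5 log₁₀(d/10) = 3.2 − 2.961 = 0.239

M ≈ 0.24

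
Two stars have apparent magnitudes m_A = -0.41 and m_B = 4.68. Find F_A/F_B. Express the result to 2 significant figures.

Magnitude difference = -5.09
Flux ratio = 10^(−0.4 Δm) = 10^(−0.4 × -5.09) = 10^2.036 = 108.6

F_A/F_B ≈ 110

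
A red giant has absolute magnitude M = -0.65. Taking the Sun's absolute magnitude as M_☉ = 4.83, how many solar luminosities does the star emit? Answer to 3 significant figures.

M − M_☉ = -0.65 − 4.83 = -5.480
L/L_☉ = 10^(−0.4 (M − M_☉)) = 10^2.192 = 155.6

L/L_☉ ≈ 156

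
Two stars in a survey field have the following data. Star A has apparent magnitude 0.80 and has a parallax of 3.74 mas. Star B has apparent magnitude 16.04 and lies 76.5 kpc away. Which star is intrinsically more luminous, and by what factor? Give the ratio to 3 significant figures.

Star A is more luminous, by a factor of 15.2.

Star A: p = 3.74 mas = 3.74×10^-3″ → d = 1/p = 267.4 pc
Star A: M = m − 5 log₁₀ d + 5 = 0.80 − 5·2.4271 + 5 = -6.336
Star B: d = 76.5 kpc = 76500 pc
Star B: M = m − 5 log₁₀ d + 5 = 16.04 − 5·4.8837 + 5 = -3.378
ΔM = M_A − M_B = -6.336 − (-3.378) = -2.957; smaller M is more luminous → Star A.
L ratio = 10^(0.4 |ΔM|) = 10^1.183 = 15.24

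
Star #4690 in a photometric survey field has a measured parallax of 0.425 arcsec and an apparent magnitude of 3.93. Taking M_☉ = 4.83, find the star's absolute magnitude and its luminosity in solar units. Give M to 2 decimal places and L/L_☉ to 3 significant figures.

d = 1/p = 1/0.425″ = 2.353 pc
M = m − 5 log₁₀ d + 5 = 3.93 − 5·0.3716 + 5 = 7.072
M − M_☉ = 7.072 − 4.83 = 2.242
L/L_☉ = 10^(−0.4 × 2.242) = 0.1268

M ≈ 7.07; L/L_☉ ≈ 0.127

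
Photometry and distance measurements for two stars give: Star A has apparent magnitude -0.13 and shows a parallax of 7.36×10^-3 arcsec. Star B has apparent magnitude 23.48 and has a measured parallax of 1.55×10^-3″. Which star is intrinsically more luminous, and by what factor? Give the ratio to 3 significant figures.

Star A is more luminous, by a factor of 1.23×10^8.

Star A: d = 1/p = 1/7.36×10^-3″ = 135.9 pc
Star A: M = m − 5 log₁₀ d + 5 = -0.13 − 5·2.1331 + 5 = -5.796
Star B: d = 1/p = 1/1.55×10^-3″ = 645.2 pc
Star B: M = m − 5 log₁₀ d + 5 = 23.48 − 5·2.8097 + 5 = 14.432
ΔM = M_A − M_B = -5.796 − (14.432) = -20.227; smaller M is more luminous → Star A.
L ratio = 10^(0.4 |ΔM|) = 10^8.091 = 1.233×10^8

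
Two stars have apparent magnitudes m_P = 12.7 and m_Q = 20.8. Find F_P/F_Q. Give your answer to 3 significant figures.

F_P/F_Q ≈ 1740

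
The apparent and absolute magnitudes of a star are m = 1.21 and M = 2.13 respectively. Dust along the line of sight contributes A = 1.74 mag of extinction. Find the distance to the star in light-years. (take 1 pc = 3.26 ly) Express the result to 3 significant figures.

d ≈ 9.58 ly

m − M = 5 log₁₀(d/10 pc) + A  ⇒  1.21 − (2.13) − 1.74 = 5 log₁₀(d/10)
-2.660 = 5 log₁₀(d/10)
log₁₀ d = (m − M − A)/5 + 1 = 0.4680
d = 10^0.4680 = 2.938 pc
= 9.577 ly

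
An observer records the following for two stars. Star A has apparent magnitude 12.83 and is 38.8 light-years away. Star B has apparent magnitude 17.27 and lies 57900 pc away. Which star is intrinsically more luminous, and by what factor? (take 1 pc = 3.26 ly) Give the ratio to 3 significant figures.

Star A: d = 38.8 ly / 3.26 = 11.90 pc
Star A: M = m − 5 log₁₀ d + 5 = 12.83 − 5·1.0756 + 5 = 12.452
Star B: M = m − 5 log₁₀ d + 5 = 17.27 − 5·4.7627 + 5 = -1.543
ΔM = M_A − M_B = 12.452 − (-1.543) = 13.995; smaller M is more luminous → Star B.
L ratio = 10^(0.4 |ΔM|) = 10^5.598 = 396400

Star B is more luminous, by a factor of 396000.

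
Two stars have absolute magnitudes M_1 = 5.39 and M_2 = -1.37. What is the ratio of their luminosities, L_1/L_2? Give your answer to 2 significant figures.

ΔM = M_1 − M_2 = 6.76
L_1/L_2 = 10^(−0.4 ΔM) = 10^-2.704 = 1.977×10^-3

L_1/L_2 ≈ 2.0×10^-3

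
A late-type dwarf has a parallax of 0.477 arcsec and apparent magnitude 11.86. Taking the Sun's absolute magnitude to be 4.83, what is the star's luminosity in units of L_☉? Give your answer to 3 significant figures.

L/L_☉ ≈ 6.78×10^-5

d = 1/p = 1/0.477″ = 2.096 pc
M = m − 5 log₁₀ d + 5 = 11.86 − 5·0.3215 + 5 = 15.253
M − M_☉ = 15.253 − 4.83 = 10.423
L/L_☉ = 10^(−0.4 × 10.423) = 6.776×10^-5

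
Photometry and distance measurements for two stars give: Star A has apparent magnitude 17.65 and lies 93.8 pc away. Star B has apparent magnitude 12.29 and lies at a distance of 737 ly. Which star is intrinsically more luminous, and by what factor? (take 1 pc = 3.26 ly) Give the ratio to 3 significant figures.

Star B is more luminous, by a factor of 809.

Star A: M = m − 5 log₁₀ d + 5 = 17.65 − 5·1.9722 + 5 = 12.789
Star B: d = 737 ly / 3.26 = 226.1 pc
Star B: M = m − 5 log₁₀ d + 5 = 12.29 − 5·2.3542 + 5 = 5.519
ΔM = M_A − M_B = 12.789 − (5.519) = 7.270; smaller M is more luminous → Star B.
L ratio = 10^(0.4 |ΔM|) = 10^2.908 = 809.3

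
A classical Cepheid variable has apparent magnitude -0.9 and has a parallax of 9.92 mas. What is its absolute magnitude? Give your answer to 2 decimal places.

M ≈ -5.92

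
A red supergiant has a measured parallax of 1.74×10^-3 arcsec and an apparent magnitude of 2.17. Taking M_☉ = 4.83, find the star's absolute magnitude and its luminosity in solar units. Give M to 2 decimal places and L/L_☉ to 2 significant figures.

d = 1/p = 1/1.74×10^-3″ = 574.7 pc
M = m − 5 log₁₀ d + 5 = 2.17 − 5·2.7595 + 5 = -6.627
M − M_☉ = -6.627 − 4.83 = -11.457
L/L_☉ = 10^(−0.4 × -11.457) = 38270

M ≈ -6.63; L/L_☉ ≈ 38000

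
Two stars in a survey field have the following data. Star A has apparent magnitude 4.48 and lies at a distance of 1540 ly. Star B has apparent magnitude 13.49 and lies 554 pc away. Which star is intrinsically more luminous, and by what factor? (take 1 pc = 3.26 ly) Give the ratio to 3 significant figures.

Star A is more luminous, by a factor of 2920.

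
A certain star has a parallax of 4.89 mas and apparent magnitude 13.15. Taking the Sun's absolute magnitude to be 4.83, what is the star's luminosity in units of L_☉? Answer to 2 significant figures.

L/L_☉ ≈ 0.20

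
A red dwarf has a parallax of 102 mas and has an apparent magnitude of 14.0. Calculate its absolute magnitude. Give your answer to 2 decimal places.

M ≈ 14.04

p = 102 mas = 0.102″ → d = 1/p = 9.804 pc
5 log₁₀(d/10 pc) = 5 log₁₀(9.804) − 5 = -0.043
M = m − 5 log₁₀(d/10) = 14.0 + 0.043 = 14.043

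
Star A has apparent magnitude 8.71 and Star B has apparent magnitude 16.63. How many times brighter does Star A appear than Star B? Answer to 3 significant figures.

Δm = 8.71 − (16.63) = -7.92
Flux ratio = 10^(−0.4 Δm) = 10^(−0.4 × -7.92) = 10^3.168 = 1472

1470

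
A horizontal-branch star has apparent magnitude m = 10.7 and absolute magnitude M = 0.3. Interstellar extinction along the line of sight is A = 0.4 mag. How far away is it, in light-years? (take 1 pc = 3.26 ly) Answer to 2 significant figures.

m − M = 5 log₁₀(d/10 pc) + A  ⇒  10.7 − (0.3) − 0.4 = 5 log₁₀(d/10)
10.000 = 5 log₁₀(d/10)
log₁₀ d = (m − M − A)/5 + 1 = 3.0000
d = 10^3.0000 = 1000 pc
= 3260 ly

d ≈ 3300 ly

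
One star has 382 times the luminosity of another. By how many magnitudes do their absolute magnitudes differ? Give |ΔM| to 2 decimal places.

Pogson: ΔM = −2.5 log₁₀(ratio) = −2.5 log₁₀(382) = −2.5 × 2.5821 = -6.455

|ΔM| ≈ 6.46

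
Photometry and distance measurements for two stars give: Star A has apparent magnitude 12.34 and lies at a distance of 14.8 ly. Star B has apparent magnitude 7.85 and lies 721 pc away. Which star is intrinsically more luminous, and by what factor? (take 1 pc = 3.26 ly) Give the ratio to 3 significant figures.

Star A: d = 14.8 ly / 3.26 = 4.540 pc
Star A: M = m − 5 log₁₀ d + 5 = 12.34 − 5·0.6570 + 5 = 14.055
Star B: M = m − 5 log₁₀ d + 5 = 7.85 − 5·2.8579 + 5 = -1.440
ΔM = M_A − M_B = 14.055 − (-1.440) = 15.494; smaller M is more luminous → Star B.
L ratio = 10^(0.4 |ΔM|) = 10^6.198 = 1.577×10^6

Star B is more luminous, by a factor of 1.58×10^6.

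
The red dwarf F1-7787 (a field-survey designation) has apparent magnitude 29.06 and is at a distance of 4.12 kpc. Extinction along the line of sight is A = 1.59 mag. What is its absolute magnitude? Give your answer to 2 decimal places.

M ≈ 14.40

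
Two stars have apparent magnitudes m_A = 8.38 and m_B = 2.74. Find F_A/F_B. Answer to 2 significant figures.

F_A/F_B ≈ 5.5×10^-3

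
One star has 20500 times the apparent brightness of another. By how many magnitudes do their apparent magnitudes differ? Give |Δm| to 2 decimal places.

|Δm| ≈ 10.78

Pogson: Δm = −2.5 log₁₀(ratio) = −2.5 log₁₀(20500) = −2.5 × 4.3118 = -10.779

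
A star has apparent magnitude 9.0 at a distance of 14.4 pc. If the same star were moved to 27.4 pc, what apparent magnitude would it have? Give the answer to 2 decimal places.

m ≈ 10.40

Flux ∝ 1/d², so Δm = 5 log₁₀(d₂/d₁) = 5 log₁₀(27.4/14.4) = 1.397
m₂ = m₁ + Δm = 9.0 + (1.397) = 10.397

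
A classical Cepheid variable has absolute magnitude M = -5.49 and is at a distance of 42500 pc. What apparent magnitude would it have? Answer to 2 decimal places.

m ≈ 12.65

m = M + 5 log₁₀ d − 5 = -5.49 + 5·4.6284 − 5 = 12.652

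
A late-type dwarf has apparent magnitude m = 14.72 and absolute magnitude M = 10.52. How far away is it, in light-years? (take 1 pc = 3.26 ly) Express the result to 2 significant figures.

d ≈ 230 ly

μ = m − M = 4.200
m − M = 5 log₁₀ d − 5
log₁₀ d = (m − M)/5 + 1 = 1.8400
d = 10^1.8400 = 69.18 pc
= 225.5 ly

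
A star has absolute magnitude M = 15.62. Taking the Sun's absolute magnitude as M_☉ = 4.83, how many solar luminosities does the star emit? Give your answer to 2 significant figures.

M − M_☉ = 15.62 − 4.83 = 10.790
L/L_☉ = 10^(−0.4 (M − M_☉)) = 10^-4.316 = 4.831×10^-5

L/L_☉ ≈ 4.8×10^-5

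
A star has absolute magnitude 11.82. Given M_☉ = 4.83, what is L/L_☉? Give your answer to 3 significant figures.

M − M_☉ = 11.82 − 4.83 = 6.990
L/L_☉ = 10^(−0.4 (M − M_☉)) = 10^-2.796 = 1.600×10^-3

L/L_☉ ≈ 1.60×10^-3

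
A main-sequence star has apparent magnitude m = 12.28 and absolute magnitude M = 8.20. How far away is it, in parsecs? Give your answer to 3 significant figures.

d ≈ 65.5 pc

Distance modulus: m − M = 12.28 − (8.20) = 4.080
m − M = 5 log₁₀ d − 5
log₁₀ d = (m − M)/5 + 1 = 1.8160
d = 10^1.8160 = 65.46 pc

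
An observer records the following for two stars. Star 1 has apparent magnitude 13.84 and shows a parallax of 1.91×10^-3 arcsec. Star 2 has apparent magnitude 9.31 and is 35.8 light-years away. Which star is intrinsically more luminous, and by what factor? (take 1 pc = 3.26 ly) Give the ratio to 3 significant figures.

Star 1: d = 1/p = 1/1.91×10^-3″ = 523.6 pc
Star 1: M = m − 5 log₁₀ d + 5 = 13.84 − 5·2.7190 + 5 = 5.245
Star 2: d = 35.8 ly / 3.26 = 10.98 pc
Star 2: M = m − 5 log₁₀ d + 5 = 9.31 − 5·1.0407 + 5 = 9.107
ΔM = M_1 − M_2 = 5.245 − (9.107) = -3.862; smaller M is more luminous → Star 1.
L ratio = 10^(0.4 |ΔM|) = 10^1.545 = 35.04

Star 1 is more luminous, by a factor of 35.0.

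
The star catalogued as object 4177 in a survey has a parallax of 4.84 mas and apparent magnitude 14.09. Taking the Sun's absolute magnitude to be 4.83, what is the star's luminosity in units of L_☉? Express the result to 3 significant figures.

d = 1/p = 1000/4.84 mas = 206.6 pc
M = m − 5 log₁₀ d + 5 = 14.09 − 5·2.3152 + 5 = 7.514
M − M_☉ = 7.514 − 4.83 = 2.684
L/L_☉ = 10^(−0.4 × 2.684) = 0.08439

L/L_☉ ≈ 0.0844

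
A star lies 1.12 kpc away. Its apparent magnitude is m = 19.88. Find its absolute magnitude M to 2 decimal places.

M ≈ 9.63

d = 1.12 kpc = 1120 pc
5 log₁₀(d/10 pc) = 5 log₁₀(1120) − 5 = 10.246
M = m − 5 log₁₀(d/10) = 19.88 − 10.246 = 9.634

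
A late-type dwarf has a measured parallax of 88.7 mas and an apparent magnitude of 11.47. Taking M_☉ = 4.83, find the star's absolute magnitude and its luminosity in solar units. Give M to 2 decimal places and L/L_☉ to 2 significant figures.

M ≈ 11.21; L/L_☉ ≈ 2.8×10^-3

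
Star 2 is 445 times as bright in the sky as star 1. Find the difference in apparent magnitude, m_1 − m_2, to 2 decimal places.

m_1 − m_2 ≈ 6.62

Pogson: Δm = −2.5 log₁₀(ratio) = −2.5 log₁₀(445) = −2.5 × 2.6484 = -6.621
Star 2 is brighter so has the smaller magnitude: m_1 − m_2 is positive.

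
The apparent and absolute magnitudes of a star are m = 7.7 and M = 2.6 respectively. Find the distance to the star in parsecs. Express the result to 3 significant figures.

d ≈ 105 pc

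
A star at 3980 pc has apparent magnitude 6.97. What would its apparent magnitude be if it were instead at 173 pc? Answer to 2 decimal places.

Flux ∝ 1/d², so Δm = 5 log₁₀(d₂/d₁) = 5 log₁₀(173/3980) = -6.809
m₂ = m₁ + Δm = 6.97 + (-6.809) = 0.161

m ≈ 0.16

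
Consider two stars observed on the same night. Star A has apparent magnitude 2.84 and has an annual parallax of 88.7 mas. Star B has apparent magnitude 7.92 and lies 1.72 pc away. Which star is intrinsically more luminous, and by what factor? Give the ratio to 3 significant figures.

Star A is more luminous, by a factor of 4620.

Star A: p = 88.7 mas = 0.0887″ → d = 1/p = 11.27 pc
Star A: M = m − 5 log₁₀ d + 5 = 2.84 − 5·1.0521 + 5 = 2.580
Star B: M = m − 5 log₁₀ d + 5 = 7.92 − 5·0.2355 + 5 = 11.742
ΔM = M_A − M_B = 2.580 − (11.742) = -9.163; smaller M is more luminous → Star A.
L ratio = 10^(0.4 |ΔM|) = 10^3.665 = 4625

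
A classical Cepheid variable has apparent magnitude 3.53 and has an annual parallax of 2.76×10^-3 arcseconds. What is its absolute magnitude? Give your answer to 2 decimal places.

M ≈ -4.27

d = 1/p = 1/2.76×10^-3″ = 362.3 pc
5 log₁₀(d/10 pc) = 5 log₁₀(362.3) − 5 = 7.795
M = m − 5 log₁₀(d/10) = 3.53 − 7.795 = -4.265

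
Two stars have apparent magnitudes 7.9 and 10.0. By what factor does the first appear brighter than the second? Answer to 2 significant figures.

Δm = 7.9 − (10.0) = -2.1
Flux ratio = 10^(−0.4 Δm) = 10^(−0.4 × -2.1) = 10^0.840 = 6.918

6.9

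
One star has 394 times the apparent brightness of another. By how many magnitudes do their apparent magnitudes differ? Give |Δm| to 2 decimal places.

|Δm| ≈ 6.49

Pogson: Δm = −2.5 log₁₀(ratio) = −2.5 log₁₀(394) = −2.5 × 2.5955 = -6.489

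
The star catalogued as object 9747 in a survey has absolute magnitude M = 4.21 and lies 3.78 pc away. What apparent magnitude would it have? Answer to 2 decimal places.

m = M + 5 log₁₀ d − 5 = 4.21 + 5·0.5775 − 5 = 2.097

m ≈ 2.10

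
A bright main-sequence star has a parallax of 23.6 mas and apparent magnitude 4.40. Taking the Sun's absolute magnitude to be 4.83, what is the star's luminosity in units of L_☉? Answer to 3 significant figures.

d = 1/p = 1000/23.6 mas = 42.37 pc
M = m − 5 log₁₀ d + 5 = 4.40 − 5·1.6271 + 5 = 1.265
M − M_☉ = 1.265 − 4.83 = -3.565
L/L_☉ = 10^(−0.4 × -3.565) = 26.68

L/L_☉ ≈ 26.7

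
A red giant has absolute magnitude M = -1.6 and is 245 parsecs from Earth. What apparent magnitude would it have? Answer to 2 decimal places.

m = M + 5 log₁₀ d − 5 = -1.6 + 5·2.3892 − 5 = 5.346

m ≈ 5.35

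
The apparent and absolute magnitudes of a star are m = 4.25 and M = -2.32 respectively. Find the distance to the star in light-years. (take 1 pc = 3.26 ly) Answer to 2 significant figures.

μ = m − M = 6.570
m − M = 5 log₁₀ d − 5
log₁₀ d = (m − M)/5 + 1 = 2.3140
d = 10^2.3140 = 206.1 pc
= 671.8 ly

d ≈ 670 ly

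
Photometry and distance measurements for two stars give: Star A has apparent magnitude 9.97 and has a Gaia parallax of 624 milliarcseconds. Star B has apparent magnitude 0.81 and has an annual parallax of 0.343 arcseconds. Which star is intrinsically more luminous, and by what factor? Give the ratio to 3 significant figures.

Star B is more luminous, by a factor of 15300.

Star A: p = 624 mas = 0.624″ → d = 1/p = 1.603 pc
Star A: M = m − 5 log₁₀ d + 5 = 9.97 − 5·0.2048 + 5 = 13.946
Star B: d = 1/p = 1/0.343″ = 2.915 pc
Star B: M = m − 5 log₁₀ d + 5 = 0.81 − 5·0.4647 + 5 = 3.486
ΔM = M_A − M_B = 13.946 − (3.486) = 10.459; smaller M is more luminous → Star B.
L ratio = 10^(0.4 |ΔM|) = 10^4.184 = 15270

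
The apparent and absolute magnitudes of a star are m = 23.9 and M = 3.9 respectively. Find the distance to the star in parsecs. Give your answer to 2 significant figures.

d ≈ 100000 pc

μ = m − M = 20.000
m − M = 5 log₁₀ d − 5
log₁₀ d = (m − M)/5 + 1 = 5.0000
d = 10^5.0000 = 100000 pc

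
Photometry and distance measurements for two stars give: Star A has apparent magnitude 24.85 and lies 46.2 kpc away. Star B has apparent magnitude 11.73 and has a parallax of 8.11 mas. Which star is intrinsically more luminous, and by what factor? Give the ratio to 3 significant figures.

Star B is more luminous, by a factor of 1.26.

Star A: d = 46.2 kpc = 46200 pc
Star A: M = m − 5 log₁₀ d + 5 = 24.85 − 5·4.6646 + 5 = 6.527
Star B: p = 8.11 mas = 8.11×10^-3″ → d = 1/p = 123.3 pc
Star B: M = m − 5 log₁₀ d + 5 = 11.73 − 5·2.0910 + 5 = 6.275
ΔM = M_A − M_B = 6.527 − (6.275) = 0.252; smaller M is more luminous → Star B.
L ratio = 10^(0.4 |ΔM|) = 10^0.101 = 1.261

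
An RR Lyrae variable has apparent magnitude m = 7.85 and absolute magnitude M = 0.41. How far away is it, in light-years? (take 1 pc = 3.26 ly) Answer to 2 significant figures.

d ≈ 1000 ly

Distance modulus: m − M = 7.85 − (0.41) = 7.440
m − M = 5 log₁₀ d − 5
log₁₀ d = (m − M)/5 + 1 = 2.4880
d = 10^2.4880 = 307.6 pc
= 1003 ly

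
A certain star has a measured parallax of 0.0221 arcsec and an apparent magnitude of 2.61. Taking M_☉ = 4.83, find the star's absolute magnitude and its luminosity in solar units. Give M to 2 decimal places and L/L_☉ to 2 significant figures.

M ≈ -0.67; L/L_☉ ≈ 160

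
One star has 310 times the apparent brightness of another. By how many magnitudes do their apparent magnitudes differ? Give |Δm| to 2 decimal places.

Pogson: Δm = −2.5 log₁₀(ratio) = −2.5 log₁₀(310) = −2.5 × 2.4914 = -6.228

|Δm| ≈ 6.23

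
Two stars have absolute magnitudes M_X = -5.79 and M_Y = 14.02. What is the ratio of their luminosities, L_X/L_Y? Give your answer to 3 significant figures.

L_X/L_Y ≈ 8.39×10^7

ΔM = M_X − M_Y = -19.81
L_X/L_Y = 10^(−0.4 ΔM) = 10^7.924 = 8.395×10^7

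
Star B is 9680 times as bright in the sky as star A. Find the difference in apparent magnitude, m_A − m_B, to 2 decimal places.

Pogson: Δm = −2.5 log₁₀(ratio) = −2.5 log₁₀(9680) = −2.5 × 3.9859 = -9.965
Star B is brighter so has the smaller magnitude: m_A − m_B is positive.

m_A − m_B ≈ 9.96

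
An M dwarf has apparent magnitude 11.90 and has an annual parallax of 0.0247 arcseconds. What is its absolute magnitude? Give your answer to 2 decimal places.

M ≈ 8.86

d = 1/p = 1/0.0247″ = 40.49 pc
5 log₁₀(d/10 pc) = 5 log₁₀(40.49) − 5 = 3.037
M = m − 5 log₁₀(d/10) = 11.90 − 3.037 = 8.863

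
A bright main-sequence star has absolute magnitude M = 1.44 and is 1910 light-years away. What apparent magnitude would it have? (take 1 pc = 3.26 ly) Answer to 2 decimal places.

m ≈ 10.28

d = 1910 ly / 3.26 = 585.9 pc
m = M + 5 log₁₀ d − 5 = 1.44 + 5·2.7678 − 5 = 10.279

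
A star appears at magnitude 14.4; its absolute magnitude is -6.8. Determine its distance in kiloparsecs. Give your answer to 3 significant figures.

d ≈ 174 kpc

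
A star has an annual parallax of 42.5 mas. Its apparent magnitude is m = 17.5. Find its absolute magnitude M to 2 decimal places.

M ≈ 15.64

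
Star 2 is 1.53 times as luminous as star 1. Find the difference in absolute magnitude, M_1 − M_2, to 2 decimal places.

M_1 − M_2 ≈ 0.46

Pogson: ΔM = −2.5 log₁₀(ratio) = −2.5 log₁₀(1.53) = −2.5 × 0.1847 = -0.462
Star 2 is brighter so has the smaller magnitude: M_1 − M_2 is positive.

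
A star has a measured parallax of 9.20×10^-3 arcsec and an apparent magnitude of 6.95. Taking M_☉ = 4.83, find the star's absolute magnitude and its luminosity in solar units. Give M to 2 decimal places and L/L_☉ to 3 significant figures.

d = 1/p = 1/9.20×10^-3″ = 108.7 pc
M = m − 5 log₁₀ d + 5 = 6.95 − 5·2.0362 + 5 = 1.769
M − M_☉ = 1.769 − 4.83 = -3.061
L/L_☉ = 10^(−0.4 × -3.061) = 16.77

M ≈ 1.77; L/L_☉ ≈ 16.8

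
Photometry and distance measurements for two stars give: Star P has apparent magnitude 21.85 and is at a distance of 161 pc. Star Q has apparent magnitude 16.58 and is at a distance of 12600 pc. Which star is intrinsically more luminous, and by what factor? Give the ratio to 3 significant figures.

Star Q is more luminous, by a factor of 785000.

Star P: M = m − 5 log₁₀ d + 5 = 21.85 − 5·2.2068 + 5 = 15.816
Star Q: M = m − 5 log₁₀ d + 5 = 16.58 − 5·4.1004 + 5 = 1.078
ΔM = M_P − M_Q = 15.816 − (1.078) = 14.738; smaller M is more luminous → Star Q.
L ratio = 10^(0.4 |ΔM|) = 10^5.895 = 785400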